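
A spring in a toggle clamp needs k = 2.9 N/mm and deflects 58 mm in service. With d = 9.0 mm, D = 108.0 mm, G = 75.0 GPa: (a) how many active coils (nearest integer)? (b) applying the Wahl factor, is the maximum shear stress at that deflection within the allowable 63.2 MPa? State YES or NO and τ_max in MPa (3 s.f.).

(a) 17 coils; (b) NO, τ_max = 70.4 MPa

N_a = Gd⁴/(8D³k) = (75.0×10³)(9.0⁴)/(8·108.0³·2.9) = 16.84 → N_a = 17
Actual rate k = Gd⁴/(8D³·17) = 2.8722 N/mm
Working load F = kδ = 2.8722·58 = 166.59 N
C = 108.0/9.0 = 12.0000; K_W = (4C−1)/(4C−4)+0.615/C = 1.1194
τ_max = K_W·8FD/(πd³) = 1.1194·62.847 = 70.353 MPa
τ_max > 63.2 MPa → exceeds allowable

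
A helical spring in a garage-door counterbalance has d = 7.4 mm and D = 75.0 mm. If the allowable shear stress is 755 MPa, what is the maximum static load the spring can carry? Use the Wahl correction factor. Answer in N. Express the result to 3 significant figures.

1400 N

C = D/d = 75.0/7.4 = 10.1351
K_W = (4C−1)/(4C−4) + 0.615/C = 39.541/36.541 + 0.0607 = 1.1428
τ_max = K·8FD/(πd³) → F_max = τ_allow·πd³/(8DK)
F_max = 755·π·7.4³/(8·75.0·1.1428) = 9.6115e+05/685.67 = 1401.8 N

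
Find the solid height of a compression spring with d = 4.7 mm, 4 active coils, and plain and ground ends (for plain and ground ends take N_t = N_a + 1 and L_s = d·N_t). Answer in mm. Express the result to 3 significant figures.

23.5 mm

plain and ground ends: N_t = N_a + 1 = 4 + 1 = 5
L_s = d·N_t = 4.7 × 5 = 23.5 mm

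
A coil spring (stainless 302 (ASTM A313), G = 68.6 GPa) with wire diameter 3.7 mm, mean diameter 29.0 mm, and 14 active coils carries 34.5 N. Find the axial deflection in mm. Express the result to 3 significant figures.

7.33 mm

k = Gd⁴/(8D³N_a) = (68.6×10³)(3.7⁴)/(8·29.0³·14) = 4.7067 N/mm
δ = F/k = 34.5 / 4.7067 = 7.3299 mm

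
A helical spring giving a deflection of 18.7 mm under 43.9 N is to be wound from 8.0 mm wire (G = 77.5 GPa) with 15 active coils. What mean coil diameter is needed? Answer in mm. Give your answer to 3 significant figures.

Required rate k = F/δ = 43.9/18.7 = 2.3476 N/mm
D = (Gd⁴/(8N_a·k))^(1/3) = (77.5×10³·8.0⁴/(8·15·2.3476))^(1/3)
  = (1.12683e+06)^(1/3) = 104.0605 mm

104 mm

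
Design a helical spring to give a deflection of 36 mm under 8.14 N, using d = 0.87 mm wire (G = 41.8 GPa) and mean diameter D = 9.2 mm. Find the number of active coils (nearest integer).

17

Required rate k = F/δ = 8.14/36 = 0.22611 N/mm
N_a = Gd⁴/(8D³k) = (41.8×10³ × 0.87⁴)/(8 × 9.2³ × 0.22611)
    = 23947.1 / 1408.56 = 17 → 17 coils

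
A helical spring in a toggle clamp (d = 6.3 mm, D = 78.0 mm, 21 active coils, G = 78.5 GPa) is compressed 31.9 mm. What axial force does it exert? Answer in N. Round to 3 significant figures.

49.5 N

k = Gd⁴/(8D³N_a) = (78.5×10³)(6.3⁴)/(8·78.0³·21) = 1.5511 N/mm
F = k·δ = 1.5511 × 31.9 = 49.48 N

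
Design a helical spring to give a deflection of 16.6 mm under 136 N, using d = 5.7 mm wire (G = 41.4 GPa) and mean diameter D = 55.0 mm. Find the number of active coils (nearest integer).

Required rate k = F/δ = 136/16.6 = 8.1928 N/mm
N_a = Gd⁴/(8D³k) = (41.4×10³ × 5.7⁴)/(8 × 55.0³ × 8.1928)
    = 4.37018e+07 / 1.09046e+07 = 4.008 → 4 coils

4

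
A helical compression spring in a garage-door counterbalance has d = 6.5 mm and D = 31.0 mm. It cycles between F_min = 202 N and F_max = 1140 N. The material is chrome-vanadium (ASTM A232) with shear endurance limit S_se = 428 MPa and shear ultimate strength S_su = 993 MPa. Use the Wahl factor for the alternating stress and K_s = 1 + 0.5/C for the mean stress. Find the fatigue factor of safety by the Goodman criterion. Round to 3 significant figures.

C = D/d = 31.0/6.5 = 4.7692; K_W = (4C−1)/(4C−4)+0.615/C = 1.3279; K_s = 1+0.5/C = 1.1048
F_a = (F_max−F_min)/2 = 469 N; F_m = (F_max+F_min)/2 = 671 N
τ_a = K_W·8F_aD/(πd³) = 1.3279 × 134.81 = 179.02 MPa
τ_m = K_s·8F_mD/(πd³) = 1.1048 × 192.88 = 213.1 MPa
Goodman: 1/n_f = τ_a/S_se + τ_m/S_su = 179.02/428 + 213.1/993 = 0.41828 + 0.21460 = 0.63288
n_f = 1/0.63288 = 1.58

1.58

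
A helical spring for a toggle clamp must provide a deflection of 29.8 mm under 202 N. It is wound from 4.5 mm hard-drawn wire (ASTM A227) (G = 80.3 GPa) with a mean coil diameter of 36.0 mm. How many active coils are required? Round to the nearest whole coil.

13

Required rate k = F/δ = 202/29.8 = 6.7785 N/mm
N_a = Gd⁴/(8D³k) = (80.3×10³ × 4.5⁴)/(8 × 36.0³ × 6.7785)
    = 3.2928e+07 / 2.53007e+06 = 13.01 → 13 coils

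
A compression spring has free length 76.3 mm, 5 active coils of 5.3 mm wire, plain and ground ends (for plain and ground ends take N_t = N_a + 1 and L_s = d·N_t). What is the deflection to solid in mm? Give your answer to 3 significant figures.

N_t = 6; L_s = 5.3·6 = 31.8 mm
δ_solid = L₀ − L_s = 76.3 − 31.8 = 44.5 mm

44.5 mm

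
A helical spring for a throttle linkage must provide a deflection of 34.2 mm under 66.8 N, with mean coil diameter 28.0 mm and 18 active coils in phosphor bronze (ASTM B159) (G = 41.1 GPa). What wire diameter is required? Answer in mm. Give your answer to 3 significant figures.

3.50 mm

Required rate k = F/δ = 66.8/34.2 = 1.9532 N/mm
d = (8D³N_a·k / G)^(1/4) = (8·28.0³·18·1.9532 / (41.1×10³))^0.25
  = (150.23)^0.25 = 3.5010 mm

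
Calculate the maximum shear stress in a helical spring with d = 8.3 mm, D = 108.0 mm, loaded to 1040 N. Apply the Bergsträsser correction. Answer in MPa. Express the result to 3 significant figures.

551 MPa

Spring index C = D/d = 108.0/8.3 = 13.0120
K_B = (4C+2)/(4C−3) = 54.048/49.048 = 1.1019
τ₀ = 8FD/(πd³) = 8·1040·108.0/(π·8.3³) = 898560/1796.3 = 500.22 MPa
τ_max = K·τ₀ = 1.1019 × 500.22 = 551.22 MPa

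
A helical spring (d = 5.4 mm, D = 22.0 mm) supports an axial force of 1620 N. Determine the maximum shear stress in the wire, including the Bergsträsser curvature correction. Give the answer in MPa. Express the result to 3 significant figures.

Spring index C = D/d = 22.0/5.4 = 4.0741
K_B = (4C+2)/(4C−3) = 18.296/13.296 = 1.3760
τ₀ = 8FD/(πd³) = 8·1620·22.0/(π·5.4³) = 285120/494.69 = 576.36 MPa
τ_max = K·τ₀ = 1.3760 × 576.36 = 793.1 MPa

793 MPa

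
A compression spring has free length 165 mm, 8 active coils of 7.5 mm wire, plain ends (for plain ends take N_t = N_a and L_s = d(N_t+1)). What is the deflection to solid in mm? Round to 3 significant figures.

97.5 mm

N_t = 8; L_s = 7.5·9 = 67.5 mm
δ_solid = L₀ − L_s = 165 − 67.5 = 97.5 mm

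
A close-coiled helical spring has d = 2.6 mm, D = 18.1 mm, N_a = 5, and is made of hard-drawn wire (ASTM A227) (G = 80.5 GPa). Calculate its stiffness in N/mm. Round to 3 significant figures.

k = Gd⁴/(8D³N_a) = (80.5×10³ × 2.6⁴) / (8 × 18.1³ × 5)
  = 3.67866e+06 / 237190 = 15.509 N/mm

15.5 N/mm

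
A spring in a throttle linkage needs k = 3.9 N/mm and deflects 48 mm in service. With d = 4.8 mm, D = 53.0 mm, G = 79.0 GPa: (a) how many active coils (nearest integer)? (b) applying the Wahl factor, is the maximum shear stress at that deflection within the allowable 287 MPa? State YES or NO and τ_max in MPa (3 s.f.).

(a) 9 coils; (b) YES, τ_max = 259 MPa

N_a = Gd⁴/(8D³k) = (79.0×10³)(4.8⁴)/(8·53.0³·3.9) = 9.028 → N_a = 9
Actual rate k = Gd⁴/(8D³·9) = 3.9123 N/mm
Working load F = kδ = 3.9123·48 = 187.79 N
C = 53.0/4.8 = 11.0417; K_W = (4C−1)/(4C−4)+0.615/C = 1.1304
τ_max = K_W·8FD/(πd³) = 1.1304·229.17 = 259.06 MPa
τ_max ≤ 287 MPa → acceptable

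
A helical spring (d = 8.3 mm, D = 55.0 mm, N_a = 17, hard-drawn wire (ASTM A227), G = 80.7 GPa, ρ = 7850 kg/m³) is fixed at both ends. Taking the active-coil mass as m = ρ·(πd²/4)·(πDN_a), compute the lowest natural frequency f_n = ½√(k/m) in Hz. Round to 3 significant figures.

k = Gd⁴/(8D³N_a) = (80.7×10³)(8.3⁴)/(8·55.0³·17) = 16.926 N/mm = 16926 N/m
Wire length L = πDN_a = π·55.0·17 = 2937.4 mm
m = ρ·(πd²/4)·L = 7850 × 54.106×10⁻⁶ m² × 2.9374 m = 1.2476 kg
f_n = ½√(k/m) = 0.5·√(16926/1.2476) = 0.5·√(13567) = 58.239 Hz

58.2 Hz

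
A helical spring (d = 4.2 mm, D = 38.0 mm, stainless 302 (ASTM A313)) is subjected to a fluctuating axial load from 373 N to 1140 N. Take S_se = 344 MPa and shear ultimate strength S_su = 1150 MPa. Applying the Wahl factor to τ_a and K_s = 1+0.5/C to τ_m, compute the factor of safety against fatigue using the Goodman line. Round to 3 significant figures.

C = D/d = 38.0/4.2 = 9.0476; K_W = (4C−1)/(4C−4)+0.615/C = 1.1612; K_s = 1+0.5/C = 1.0553
F_a = (F_max−F_min)/2 = 383.5 N; F_m = (F_max+F_min)/2 = 756.5 N
τ_a = K_W·8F_aD/(πd³) = 1.1612 × 500.89 = 581.62 MPa
τ_m = K_s·8F_mD/(πd³) = 1.0553 × 988.06 = 1042.7 MPa
Goodman: 1/n_f = τ_a/S_se + τ_m/S_su = 581.62/344 + 1042.7/1150 = 1.69075 + 0.90667 = 2.5974
n_f = 1/2.5974 = 0.385

0.385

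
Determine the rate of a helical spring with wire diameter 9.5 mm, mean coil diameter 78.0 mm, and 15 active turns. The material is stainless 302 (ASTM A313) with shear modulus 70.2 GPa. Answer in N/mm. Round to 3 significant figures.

k = Gd⁴/(8D³N_a) = (70.2×10³ × 9.5⁴) / (8 × 78.0³ × 15)
  = 5.71783e+08 / 5.69462e+07 = 10.041 N/mm

10.0 N/mm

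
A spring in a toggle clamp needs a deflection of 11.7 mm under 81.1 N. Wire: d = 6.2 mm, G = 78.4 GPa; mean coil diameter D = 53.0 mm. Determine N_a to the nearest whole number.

Required rate k = F/δ = 81.1/11.7 = 6.9316 N/mm
N_a = Gd⁴/(8D³k) = (78.4×10³ × 6.2⁴)/(8 × 53.0³ × 6.9316)
    = 1.15846e+08 / 8.25568e+06 = 14.03 → 14 coils

14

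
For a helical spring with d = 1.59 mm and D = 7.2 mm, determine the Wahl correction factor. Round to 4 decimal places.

1.3484

C = D/d = 7.2/1.59 = 4.5283
K_W = (4C−1)/(4C−4) + 0.615/C = 17.113/14.113 + 0.1358 = 1.3484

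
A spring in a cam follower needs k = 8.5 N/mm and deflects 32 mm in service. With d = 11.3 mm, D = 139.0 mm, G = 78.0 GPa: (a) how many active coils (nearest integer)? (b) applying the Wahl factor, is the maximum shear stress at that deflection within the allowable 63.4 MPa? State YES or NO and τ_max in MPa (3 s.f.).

(a) 7 coils; (b) NO, τ_max = 74.1 MPa

N_a = Gd⁴/(8D³k) = (78.0×10³)(11.3⁴)/(8·139.0³·8.5) = 6.964 → N_a = 7
Actual rate k = Gd⁴/(8D³·7) = 8.4562 N/mm
Working load F = kδ = 8.4562·32 = 270.6 N
C = 139.0/11.3 = 12.3009; K_W = (4C−1)/(4C−4)+0.615/C = 1.1164
τ_max = K_W·8FD/(πd³) = 1.1164·66.381 = 74.106 MPa
τ_max > 63.4 MPa → exceeds allowable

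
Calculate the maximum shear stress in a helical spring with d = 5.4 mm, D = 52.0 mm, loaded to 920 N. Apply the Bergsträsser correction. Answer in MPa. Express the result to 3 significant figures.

Spring index C = D/d = 52.0/5.4 = 9.6296
K_B = (4C+2)/(4C−3) = 40.519/35.519 = 1.1408
τ₀ = 8FD/(πd³) = 8·920·52.0/(π·5.4³) = 382720/494.69 = 773.66 MPa
τ_max = K·τ₀ = 1.1408 × 773.66 = 882.57 MPa

883 MPa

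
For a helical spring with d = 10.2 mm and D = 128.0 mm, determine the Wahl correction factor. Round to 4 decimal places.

1.1139

C = D/d = 128.0/10.2 = 12.5490
K_W = (4C−1)/(4C−4) + 0.615/C = 49.196/46.196 + 0.0490 = 1.1139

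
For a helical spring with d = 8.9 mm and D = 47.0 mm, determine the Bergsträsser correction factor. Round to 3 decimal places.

1.276

C = D/d = 47.0/8.9 = 5.2809
K_B = (4C+2)/(4C−3) = 23.124/18.124 = 1.2759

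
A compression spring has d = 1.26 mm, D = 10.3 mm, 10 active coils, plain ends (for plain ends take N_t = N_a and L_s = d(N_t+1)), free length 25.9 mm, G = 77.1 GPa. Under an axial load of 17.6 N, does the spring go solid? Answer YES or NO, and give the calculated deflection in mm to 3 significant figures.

NO, δ = 7.92 mm

k = Gd⁴/(8D³N_a) = (77.1×10³)(1.26⁴)/(8·10.3³·10) = 2.223 N/mm
N_t = 10; L_s = 1.26·11 = 13.86 mm; δ_solid = L₀ − L_s = 25.9 − 13.86 = 12.04 mm
δ = F/k = 17.6/2.223 = 7.9173 mm
δ < δ_solid → spring does not go solid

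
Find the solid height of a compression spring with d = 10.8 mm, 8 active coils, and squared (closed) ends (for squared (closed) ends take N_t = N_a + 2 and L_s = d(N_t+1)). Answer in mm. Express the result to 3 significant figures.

119 mm

squared (closed) ends: N_t = N_a + 2 = 8 + 2 = 10
L_s = d·(N_t+1) = 10.8 × 11 = 118.8 mm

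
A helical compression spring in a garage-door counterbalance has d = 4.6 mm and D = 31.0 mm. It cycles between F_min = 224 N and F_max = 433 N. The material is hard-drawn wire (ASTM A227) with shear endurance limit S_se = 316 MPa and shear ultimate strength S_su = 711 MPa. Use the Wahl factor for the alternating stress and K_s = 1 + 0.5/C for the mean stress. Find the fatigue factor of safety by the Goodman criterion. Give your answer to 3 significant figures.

1.37

C = D/d = 31.0/4.6 = 6.7391; K_W = (4C−1)/(4C−4)+0.615/C = 1.2219; K_s = 1+0.5/C = 1.0742
F_a = (F_max−F_min)/2 = 104.5 N; F_m = (F_max+F_min)/2 = 328.5 N
τ_a = K_W·8F_aD/(πd³) = 1.2219 × 84.751 = 103.56 MPa
τ_m = K_s·8F_mD/(πd³) = 1.0742 × 266.42 = 286.18 MPa
Goodman: 1/n_f = τ_a/S_se + τ_m/S_su = 103.56/316 + 286.18/711 = 0.32772 + 0.40251 = 0.73023
n_f = 1/0.73023 = 1.369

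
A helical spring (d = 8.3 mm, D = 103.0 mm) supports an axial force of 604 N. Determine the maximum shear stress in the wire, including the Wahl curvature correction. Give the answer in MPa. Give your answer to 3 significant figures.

Spring index C = D/d = 103.0/8.3 = 12.4096
K_W = (4C−1)/(4C−4) + 0.615/C = 48.639/45.639 + 0.0496 = 1.1153
τ₀ = 8FD/(πd³) = 8·604·103.0/(π·8.3³) = 497696/1796.3 = 277.06 MPa
τ_max = K·τ₀ = 1.1153 × 277.06 = 309.01 MPa

309 MPa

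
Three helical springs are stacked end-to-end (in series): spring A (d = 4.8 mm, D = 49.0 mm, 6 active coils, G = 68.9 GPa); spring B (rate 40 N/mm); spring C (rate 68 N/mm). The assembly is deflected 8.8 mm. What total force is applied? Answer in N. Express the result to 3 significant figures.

45.3 N

k_A = Gd⁴/(8D³N_a) = (68.9×10³)(4.8⁴)/(8·49.0³·6) = 6.4767 N/mm
Series: 1/k_eq = 1/6.4767 + 1/40 + 1/68 = 0.19411; k_eq = 5.1518 N/mm
F = k_eq·δ = 5.1518·8.8 = 45.336 N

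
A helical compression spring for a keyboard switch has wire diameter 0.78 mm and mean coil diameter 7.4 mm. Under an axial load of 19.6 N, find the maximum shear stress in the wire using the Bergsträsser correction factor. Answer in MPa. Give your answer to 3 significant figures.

Spring index C = D/d = 7.4/0.78 = 9.4872
K_B = (4C+2)/(4C−3) = 39.949/34.949 = 1.1431
τ₀ = 8FD/(πd³) = 8·19.6·7.4/(π·0.78³) = 1160.32/1.4908 = 778.29 MPa
τ_max = K·τ₀ = 1.1431 × 778.29 = 889.64 MPa

890 MPa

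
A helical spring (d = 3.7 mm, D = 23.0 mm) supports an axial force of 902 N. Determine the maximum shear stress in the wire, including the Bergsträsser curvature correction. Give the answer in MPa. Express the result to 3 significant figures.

Spring index C = D/d = 23.0/3.7 = 6.2162
K_B = (4C+2)/(4C−3) = 26.865/21.865 = 1.2287
τ₀ = 8FD/(πd³) = 8·902·23.0/(π·3.7³) = 165968/159.13 = 1043 MPa
τ_max = K·τ₀ = 1.2287 × 1043 = 1281.5 MPa

1280 MPa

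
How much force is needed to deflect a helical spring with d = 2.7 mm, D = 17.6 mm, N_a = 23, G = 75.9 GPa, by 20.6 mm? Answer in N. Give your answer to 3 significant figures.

k = Gd⁴/(8D³N_a) = (75.9×10³)(2.7⁴)/(8·17.6³·23) = 4.0211 N/mm
F = k·δ = 4.0211 × 20.6 = 82.834 N

82.8 N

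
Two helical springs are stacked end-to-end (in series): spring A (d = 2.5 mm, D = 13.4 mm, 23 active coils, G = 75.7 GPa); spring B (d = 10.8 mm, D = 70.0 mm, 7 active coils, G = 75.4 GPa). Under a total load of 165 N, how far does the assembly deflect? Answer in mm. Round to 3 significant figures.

k_A = Gd⁴/(8D³N_a) = (75.7×10³)(2.5⁴)/(8·13.4³·23) = 6.6792 N/mm
k_B = Gd⁴/(8D³N_a) = (75.4×10³)(10.8⁴)/(8·70.0³·7) = 53.405 N/mm
Series: 1/k_eq = 1/6.6792 + 1/53.405 = 0.16844; k_eq = 5.9367 N/mm
δ = F/k_eq = 165/5.9367 = 27.793 mm

27.8 mm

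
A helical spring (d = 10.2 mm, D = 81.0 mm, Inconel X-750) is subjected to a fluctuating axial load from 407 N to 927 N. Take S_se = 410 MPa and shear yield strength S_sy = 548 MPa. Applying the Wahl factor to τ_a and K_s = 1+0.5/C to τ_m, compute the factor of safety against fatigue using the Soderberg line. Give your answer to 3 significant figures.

C = D/d = 81.0/10.2 = 7.9412; K_W = (4C−1)/(4C−4)+0.615/C = 1.1855; K_s = 1+0.5/C = 1.0630
F_a = (F_max−F_min)/2 = 260 N; F_m = (F_max+F_min)/2 = 667 N
τ_a = K_W·8F_aD/(πd³) = 1.1855 × 50.536 = 59.91 MPa
τ_m = K_s·8F_mD/(πd³) = 1.0630 × 129.64 = 137.81 MPa
Soderberg: 1/n_f = τ_a/S_se + τ_m/S_sy = 59.91/410 + 137.81/548 = 0.14612 + 0.25147 = 0.39759
n_f = 1/0.39759 = 2.515

2.52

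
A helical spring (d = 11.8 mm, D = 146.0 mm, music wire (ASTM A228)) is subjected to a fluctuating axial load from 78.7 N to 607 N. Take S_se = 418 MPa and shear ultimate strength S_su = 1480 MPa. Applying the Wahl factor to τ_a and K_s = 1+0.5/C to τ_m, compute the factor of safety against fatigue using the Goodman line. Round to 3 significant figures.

4.67

C = D/d = 146.0/11.8 = 12.3729; K_W = (4C−1)/(4C−4)+0.615/C = 1.1157; K_s = 1+0.5/C = 1.0404
F_a = (F_max−F_min)/2 = 264.15 N; F_m = (F_max+F_min)/2 = 342.85 N
τ_a = K_W·8F_aD/(πd³) = 1.1157 × 59.772 = 66.685 MPa
τ_m = K_s·8F_mD/(πd³) = 1.0404 × 77.58 = 80.715 MPa
Goodman: 1/n_f = τ_a/S_se + τ_m/S_su = 66.685/418 + 80.715/1480 = 0.15953 + 0.05454 = 0.21407
n_f = 1/0.21407 = 4.671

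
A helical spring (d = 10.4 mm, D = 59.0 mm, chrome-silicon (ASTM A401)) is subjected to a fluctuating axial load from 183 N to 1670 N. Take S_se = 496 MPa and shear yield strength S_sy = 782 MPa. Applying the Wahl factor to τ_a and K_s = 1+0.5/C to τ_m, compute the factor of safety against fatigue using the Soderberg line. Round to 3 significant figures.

2.35

C = D/d = 59.0/10.4 = 5.6731; K_W = (4C−1)/(4C−4)+0.615/C = 1.2689; K_s = 1+0.5/C = 1.0881
F_a = (F_max−F_min)/2 = 743.5 N; F_m = (F_max+F_min)/2 = 926.5 N
τ_a = K_W·8F_aD/(πd³) = 1.2689 × 99.305 = 126.01 MPa
τ_m = K_s·8F_mD/(πd³) = 1.0881 × 123.75 = 134.65 MPa
Soderberg: 1/n_f = τ_a/S_se + τ_m/S_sy = 126.01/496 + 134.65/782 = 0.25405 + 0.17219 = 0.42624
n_f = 1/0.42624 = 2.346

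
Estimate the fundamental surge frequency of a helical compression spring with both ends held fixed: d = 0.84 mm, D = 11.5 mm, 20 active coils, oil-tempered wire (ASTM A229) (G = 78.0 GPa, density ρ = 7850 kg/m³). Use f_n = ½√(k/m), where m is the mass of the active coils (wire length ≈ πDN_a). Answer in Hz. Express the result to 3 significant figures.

113 Hz

k = Gd⁴/(8D³N_a) = (78.0×10³)(0.84⁴)/(8·11.5³·20) = 0.15959 N/mm = 159.59 N/m
Wire length L = πDN_a = π·11.5·20 = 722.57 mm
m = ρ·(πd²/4)·L = 7850 × 0.55418×10⁻⁶ m² × 0.72257 m = 0.0031434 kg
f_n = ½√(k/m) = 0.5·√(159.59/0.0031434) = 0.5·√(50769) = 112.66 Hz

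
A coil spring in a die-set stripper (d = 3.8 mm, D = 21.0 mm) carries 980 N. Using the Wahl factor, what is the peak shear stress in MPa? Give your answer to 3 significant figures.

1220 MPa

Spring index C = D/d = 21.0/3.8 = 5.5263
K_W = (4C−1)/(4C−4) + 0.615/C = 21.105/18.105 + 0.1113 = 1.2770
τ₀ = 8FD/(πd³) = 8·980·21.0/(π·3.8³) = 164640/172.39 = 955.07 MPa
τ_max = K·τ₀ = 1.2770 × 955.07 = 1219.6 MPa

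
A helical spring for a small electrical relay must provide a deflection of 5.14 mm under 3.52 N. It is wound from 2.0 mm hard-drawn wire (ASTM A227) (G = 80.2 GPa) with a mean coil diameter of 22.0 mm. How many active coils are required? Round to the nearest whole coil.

22

Required rate k = F/δ = 3.52/5.14 = 0.68482 N/mm
N_a = Gd⁴/(8D³k) = (80.2×10³ × 2.0⁴)/(8 × 22.0³ × 0.68482)
    = 1.2832e+06 / 58336.1 = 22 → 22 coils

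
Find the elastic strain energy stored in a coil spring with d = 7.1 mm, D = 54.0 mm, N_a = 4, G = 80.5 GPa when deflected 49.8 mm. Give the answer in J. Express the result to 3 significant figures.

k = Gd⁴/(8D³N_a) = (80.5×10³)(7.1⁴)/(8·54.0³·4) = 40.597 N/mm
U = ½kδ² = 0.5 × 40.597 × 49.8² = 50342 N·mm = 50.342 J

50.3 J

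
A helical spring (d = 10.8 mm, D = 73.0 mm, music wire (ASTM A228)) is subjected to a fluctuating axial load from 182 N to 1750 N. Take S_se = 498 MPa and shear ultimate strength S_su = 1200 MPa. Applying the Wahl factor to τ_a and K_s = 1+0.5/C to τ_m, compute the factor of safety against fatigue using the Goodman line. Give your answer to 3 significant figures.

2.43

C = D/d = 73.0/10.8 = 6.7593; K_W = (4C−1)/(4C−4)+0.615/C = 1.2212; K_s = 1+0.5/C = 1.0740
F_a = (F_max−F_min)/2 = 784 N; F_m = (F_max+F_min)/2 = 966 N
τ_a = K_W·8F_aD/(πd³) = 1.2212 × 115.69 = 141.29 MPa
τ_m = K_s·8F_mD/(πd³) = 1.0740 × 142.55 = 153.1 MPa
Goodman: 1/n_f = τ_a/S_se + τ_m/S_su = 141.29/498 + 153.1/1200 = 0.28371 + 0.12758 = 0.41129
n_f = 1/0.41129 = 2.431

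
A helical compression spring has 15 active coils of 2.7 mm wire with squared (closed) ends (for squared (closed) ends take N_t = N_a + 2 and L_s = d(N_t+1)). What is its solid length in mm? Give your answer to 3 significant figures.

squared (closed) ends: N_t = N_a + 2 = 15 + 2 = 17
L_s = d·(N_t+1) = 2.7 × 18 = 48.6 mm

48.6 mm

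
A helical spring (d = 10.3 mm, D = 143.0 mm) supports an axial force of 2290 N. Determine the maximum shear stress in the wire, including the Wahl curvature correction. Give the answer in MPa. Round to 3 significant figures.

Spring index C = D/d = 143.0/10.3 = 13.8835
K_W = (4C−1)/(4C−4) + 0.615/C = 54.534/51.534 + 0.0443 = 1.1025
τ₀ = 8FD/(πd³) = 8·2290·143.0/(π·10.3³) = 2.61976e+06/3432.9 = 763.13 MPa
τ_max = K·τ₀ = 1.1025 × 763.13 = 841.36 MPa

841 MPa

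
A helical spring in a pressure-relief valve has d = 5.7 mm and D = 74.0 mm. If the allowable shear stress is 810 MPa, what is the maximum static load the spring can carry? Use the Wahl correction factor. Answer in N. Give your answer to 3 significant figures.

717 N

C = D/d = 74.0/5.7 = 12.9825
K_W = (4C−1)/(4C−4) + 0.615/C = 50.930/47.930 + 0.0474 = 1.1100
τ_max = K·8FD/(πd³) → F_max = τ_allow·πd³/(8DK)
F_max = 810·π·5.7³/(8·74.0·1.1100) = 4.7126e+05/657.1 = 717.18 N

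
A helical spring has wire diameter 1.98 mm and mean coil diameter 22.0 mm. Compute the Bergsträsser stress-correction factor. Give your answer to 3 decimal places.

1.121

C = D/d = 22.0/1.98 = 11.1111
K_B = (4C+2)/(4C−3) = 46.444/41.444 = 1.1206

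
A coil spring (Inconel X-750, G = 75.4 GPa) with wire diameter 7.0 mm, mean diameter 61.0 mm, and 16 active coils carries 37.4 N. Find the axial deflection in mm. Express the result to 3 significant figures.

k = Gd⁴/(8D³N_a) = (75.4×10³)(7.0⁴)/(8·61.0³·16) = 6.2311 N/mm
δ = F/k = 37.4 / 6.2311 = 6.0022 mm

6.00 mm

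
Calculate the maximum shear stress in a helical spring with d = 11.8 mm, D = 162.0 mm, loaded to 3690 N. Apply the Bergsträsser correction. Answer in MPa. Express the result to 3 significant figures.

1020 MPa

Spring index C = D/d = 162.0/11.8 = 13.7288
K_B = (4C+2)/(4C−3) = 56.915/51.915 = 1.0963
τ₀ = 8FD/(πd³) = 8·3690·162.0/(π·11.8³) = 4.78224e+06/5161.7 = 926.48 MPa
τ_max = K·τ₀ = 1.0963 × 926.48 = 1015.7 MPa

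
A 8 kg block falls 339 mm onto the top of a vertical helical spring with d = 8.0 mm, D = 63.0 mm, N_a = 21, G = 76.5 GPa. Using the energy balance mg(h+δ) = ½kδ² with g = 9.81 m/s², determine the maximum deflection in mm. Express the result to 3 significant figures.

95.6 mm

k = Gd⁴/(8D³N_a) = (76.5×10³)(8.0⁴)/(8·63.0³·21) = 7.4592 N/mm
W = mg = 8 × 9.81 = 78.48 N
½kδ² − Wδ − Wh = 0 → δ = (W + √(W² + 2kWh))/k
δ = (78.48 + √(6159.1 + 396898))/7.4592 = (78.48 + 634.87)/7.4592 = 95.634 mm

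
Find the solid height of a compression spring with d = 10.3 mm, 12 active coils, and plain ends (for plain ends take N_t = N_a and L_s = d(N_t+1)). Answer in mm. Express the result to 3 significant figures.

plain ends: N_t = N_a = 12
L_s = d·(N_t+1) = 10.3 × 13 = 133.9 mm

134 mm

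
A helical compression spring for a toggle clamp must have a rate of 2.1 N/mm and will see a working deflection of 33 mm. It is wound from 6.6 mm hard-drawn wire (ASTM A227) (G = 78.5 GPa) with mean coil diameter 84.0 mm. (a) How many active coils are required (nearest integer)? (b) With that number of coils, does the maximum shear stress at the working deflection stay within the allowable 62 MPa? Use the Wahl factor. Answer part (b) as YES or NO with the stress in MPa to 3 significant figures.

(a) 15 coils; (b) YES, τ_max = 57.2 MPa

N_a = Gd⁴/(8D³k) = (78.5×10³)(6.6⁴)/(8·84.0³·2.1) = 14.96 → N_a = 15
Actual rate k = Gd⁴/(8D³·15) = 2.0942 N/mm
Working load F = kδ = 2.0942·33 = 69.11 N
C = 84.0/6.6 = 12.7273; K_W = (4C−1)/(4C−4)+0.615/C = 1.1123
τ_max = K_W·8FD/(πd³) = 1.1123·51.419 = 57.193 MPa
τ_max ≤ 62 MPa → acceptable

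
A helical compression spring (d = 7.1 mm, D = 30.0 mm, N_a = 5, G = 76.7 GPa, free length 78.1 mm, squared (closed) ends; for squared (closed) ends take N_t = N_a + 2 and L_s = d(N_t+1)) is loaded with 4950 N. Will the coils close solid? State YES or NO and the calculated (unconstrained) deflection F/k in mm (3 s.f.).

k = Gd⁴/(8D³N_a) = (76.7×10³)(7.1⁴)/(8·30.0³·5) = 180.47 N/mm
N_t = 7; L_s = 7.1·8 = 56.8 mm; δ_solid = L₀ − L_s = 78.1 − 56.8 = 21.3 mm
δ = F/k = 4950/180.47 = 27.428 mm
δ ≥ δ_solid → spring goes solid

YES, δ = 27.4 mm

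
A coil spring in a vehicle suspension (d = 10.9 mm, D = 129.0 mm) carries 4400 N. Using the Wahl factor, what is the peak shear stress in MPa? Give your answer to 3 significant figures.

Spring index C = D/d = 129.0/10.9 = 11.8349
K_W = (4C−1)/(4C−4) + 0.615/C = 46.339/43.339 + 0.0520 = 1.1212
τ₀ = 8FD/(πd³) = 8·4400·129.0/(π·10.9³) = 4.5408e+06/4068.5 = 1116.1 MPa
τ_max = K·τ₀ = 1.1212 × 1116.1 = 1251.4 MPa

1250 MPa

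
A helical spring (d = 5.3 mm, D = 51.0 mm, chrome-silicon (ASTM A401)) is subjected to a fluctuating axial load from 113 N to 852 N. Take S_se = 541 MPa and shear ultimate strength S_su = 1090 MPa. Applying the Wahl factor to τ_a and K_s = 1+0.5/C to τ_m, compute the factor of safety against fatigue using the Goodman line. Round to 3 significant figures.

C = D/d = 51.0/5.3 = 9.6226; K_W = (4C−1)/(4C−4)+0.615/C = 1.1509; K_s = 1+0.5/C = 1.0520
F_a = (F_max−F_min)/2 = 369.5 N; F_m = (F_max+F_min)/2 = 482.5 N
τ_a = K_W·8F_aD/(πd³) = 1.1509 × 322.33 = 370.96 MPa
τ_m = K_s·8F_mD/(πd³) = 1.0520 × 420.9 = 442.77 MPa
Goodman: 1/n_f = τ_a/S_se + τ_m/S_su = 370.96/541 + 442.77/1090 = 0.68570 + 0.40621 = 1.0919
n_f = 1/1.0919 = 0.9158

0.916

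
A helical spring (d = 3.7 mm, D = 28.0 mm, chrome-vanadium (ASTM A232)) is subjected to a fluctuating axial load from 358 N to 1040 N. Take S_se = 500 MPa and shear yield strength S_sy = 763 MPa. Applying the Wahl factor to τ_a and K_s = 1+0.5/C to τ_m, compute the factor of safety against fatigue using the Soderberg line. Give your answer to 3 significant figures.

0.396

C = D/d = 28.0/3.7 = 7.5676; K_W = (4C−1)/(4C−4)+0.615/C = 1.1955; K_s = 1+0.5/C = 1.0661
F_a = (F_max−F_min)/2 = 341 N; F_m = (F_max+F_min)/2 = 699 N
τ_a = K_W·8F_aD/(πd³) = 1.1955 × 480.01 = 573.83 MPa
τ_m = K_s·8F_mD/(πd³) = 1.0661 × 983.94 = 1049 MPa
Soderberg: 1/n_f = τ_a/S_se + τ_m/S_sy = 573.83/500 + 1049/763 = 1.14766 + 1.37478 = 2.5224
n_f = 1/2.5224 = 0.3964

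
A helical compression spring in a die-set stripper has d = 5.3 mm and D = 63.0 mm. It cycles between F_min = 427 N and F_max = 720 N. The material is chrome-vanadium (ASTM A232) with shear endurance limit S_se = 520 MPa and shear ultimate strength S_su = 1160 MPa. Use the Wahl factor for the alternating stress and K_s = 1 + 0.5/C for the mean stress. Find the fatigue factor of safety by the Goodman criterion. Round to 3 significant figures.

1.12

C = D/d = 63.0/5.3 = 11.8868; K_W = (4C−1)/(4C−4)+0.615/C = 1.1206; K_s = 1+0.5/C = 1.0421
F_a = (F_max−F_min)/2 = 146.5 N; F_m = (F_max+F_min)/2 = 573.5 N
τ_a = K_W·8F_aD/(πd³) = 1.1206 × 157.87 = 176.91 MPa
τ_m = K_s·8F_mD/(πd³) = 1.0421 × 618 = 643.99 MPa
Goodman: 1/n_f = τ_a/S_se + τ_m/S_su = 176.91/520 + 643.99/1160 = 0.34021 + 0.55517 = 0.89538
n_f = 1/0.89538 = 1.117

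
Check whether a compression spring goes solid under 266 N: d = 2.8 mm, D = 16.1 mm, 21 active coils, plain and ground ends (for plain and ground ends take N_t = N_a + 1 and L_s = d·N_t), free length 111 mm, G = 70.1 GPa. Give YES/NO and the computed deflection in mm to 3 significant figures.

k = Gd⁴/(8D³N_a) = (70.1×10³)(2.8⁴)/(8·16.1³·21) = 6.1456 N/mm
N_t = 22; L_s = 2.8·22 = 61.6 mm; δ_solid = L₀ − L_s = 111 − 61.6 = 49.4 mm
δ = F/k = 266/6.1456 = 43.283 mm
δ < δ_solid → spring does not go solid

NO, δ = 43.3 mm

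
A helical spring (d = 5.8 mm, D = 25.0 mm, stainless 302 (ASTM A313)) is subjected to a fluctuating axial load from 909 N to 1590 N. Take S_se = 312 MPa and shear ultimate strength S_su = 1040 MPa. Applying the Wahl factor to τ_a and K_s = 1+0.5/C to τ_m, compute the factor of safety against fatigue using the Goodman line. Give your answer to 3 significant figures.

C = D/d = 25.0/5.8 = 4.3103; K_W = (4C−1)/(4C−4)+0.615/C = 1.3692; K_s = 1+0.5/C = 1.1160
F_a = (F_max−F_min)/2 = 340.5 N; F_m = (F_max+F_min)/2 = 1249.5 N
τ_a = K_W·8F_aD/(πd³) = 1.3692 × 111.1 = 152.12 MPa
τ_m = K_s·8F_mD/(πd³) = 1.1160 × 407.69 = 454.98 MPa
Goodman: 1/n_f = τ_a/S_se + τ_m/S_su = 152.12/312 + 454.98/1040 = 0.48757 + 0.43749 = 0.92506
n_f = 1/0.92506 = 1.081

1.08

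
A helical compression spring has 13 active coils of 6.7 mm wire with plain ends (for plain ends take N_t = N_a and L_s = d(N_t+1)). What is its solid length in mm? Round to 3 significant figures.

plain ends: N_t = N_a = 13
L_s = d·(N_t+1) = 6.7 × 14 = 93.8 mm

93.8 mm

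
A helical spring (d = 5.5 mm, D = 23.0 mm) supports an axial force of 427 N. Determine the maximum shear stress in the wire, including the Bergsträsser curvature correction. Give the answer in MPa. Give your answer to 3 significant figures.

205 MPa

Spring index C = D/d = 23.0/5.5 = 4.1818
K_B = (4C+2)/(4C−3) = 18.727/13.727 = 1.3642
τ₀ = 8FD/(πd³) = 8·427·23.0/(π·5.5³) = 78568/522.68 = 150.32 MPa
τ_max = K·τ₀ = 1.3642 × 150.32 = 205.07 MPa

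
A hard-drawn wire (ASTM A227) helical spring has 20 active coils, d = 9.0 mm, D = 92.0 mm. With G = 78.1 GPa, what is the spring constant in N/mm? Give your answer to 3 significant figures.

4.11 N/mm

k = Gd⁴/(8D³N_a) = (78.1×10³ × 9.0⁴) / (8 × 92.0³ × 20)
  = 5.12414e+08 / 1.2459e+08 = 4.1128 N/mm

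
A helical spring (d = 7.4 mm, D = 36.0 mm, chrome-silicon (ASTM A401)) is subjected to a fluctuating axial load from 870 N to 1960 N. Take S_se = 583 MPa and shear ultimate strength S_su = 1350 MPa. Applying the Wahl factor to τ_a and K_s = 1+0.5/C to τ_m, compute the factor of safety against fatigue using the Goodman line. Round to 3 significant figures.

C = D/d = 36.0/7.4 = 4.8649; K_W = (4C−1)/(4C−4)+0.615/C = 1.3205; K_s = 1+0.5/C = 1.1028
F_a = (F_max−F_min)/2 = 545 N; F_m = (F_max+F_min)/2 = 1415 N
τ_a = K_W·8F_aD/(πd³) = 1.3205 × 123.29 = 162.81 MPa
τ_m = K_s·8F_mD/(πd³) = 1.1028 × 320.11 = 353.01 MPa
Goodman: 1/n_f = τ_a/S_se + τ_m/S_su = 162.81/583 + 353.01/1350 = 0.27926 + 0.26149 = 0.54075
n_f = 1/0.54075 = 1.849

1.85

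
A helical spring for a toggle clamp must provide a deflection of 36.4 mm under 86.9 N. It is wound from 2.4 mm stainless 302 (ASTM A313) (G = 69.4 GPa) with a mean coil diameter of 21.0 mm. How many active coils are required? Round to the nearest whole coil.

13

Required rate k = F/δ = 86.9/36.4 = 2.3874 N/mm
N_a = Gd⁴/(8D³k) = (69.4×10³ × 2.4⁴)/(8 × 21.0³ × 2.3874)
    = 2.30253e+06 / 176875 = 13.02 → 13 coils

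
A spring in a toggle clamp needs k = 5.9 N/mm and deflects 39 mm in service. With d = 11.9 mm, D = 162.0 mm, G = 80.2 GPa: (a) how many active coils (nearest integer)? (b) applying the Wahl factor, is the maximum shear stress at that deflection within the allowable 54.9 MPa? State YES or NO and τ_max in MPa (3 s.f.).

(a) 8 coils; (b) NO, τ_max = 62.3 MPa

N_a = Gd⁴/(8D³k) = (80.2×10³)(11.9⁴)/(8·162.0³·5.9) = 8.014 → N_a = 8
Actual rate k = Gd⁴/(8D³·8) = 5.9107 N/mm
Working load F = kδ = 5.9107·39 = 230.52 N
C = 162.0/11.9 = 13.6134; K_W = (4C−1)/(4C−4)+0.615/C = 1.1046
τ_max = K_W·8FD/(πd³) = 1.1046·56.431 = 62.335 MPa
τ_max > 54.9 MPa → exceeds allowable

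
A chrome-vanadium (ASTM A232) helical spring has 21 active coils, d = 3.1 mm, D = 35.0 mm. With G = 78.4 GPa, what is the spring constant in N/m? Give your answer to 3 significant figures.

k = Gd⁴/(8D³N_a) = (78.4×10³ × 3.1⁴) / (8 × 35.0³ × 21)
  = 7.2404e+06 / 7.203e+06 = 1.0052 N/mm = 1005.2 N/m

1010 N/m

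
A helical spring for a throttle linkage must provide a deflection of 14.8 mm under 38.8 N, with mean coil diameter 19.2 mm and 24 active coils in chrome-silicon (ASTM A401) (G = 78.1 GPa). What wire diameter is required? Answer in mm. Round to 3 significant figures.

2.60 mm

Required rate k = F/δ = 38.8/14.8 = 2.6216 N/mm
d = (8D³N_a·k / G)^(1/4) = (8·19.2³·24·2.6216 / (78.1×10³))^0.25
  = (45.617)^0.25 = 2.5988 mm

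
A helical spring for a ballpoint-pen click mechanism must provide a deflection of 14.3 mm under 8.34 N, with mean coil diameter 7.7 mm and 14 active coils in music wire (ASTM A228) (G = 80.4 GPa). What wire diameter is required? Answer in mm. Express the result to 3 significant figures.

Required rate k = F/δ = 8.34/14.3 = 0.58322 N/mm
d = (8D³N_a·k / G)^(1/4) = (8·7.7³·14·0.58322 / (80.4×10³))^0.25
  = (0.37091)^0.25 = 0.7804 mm

0.780 mm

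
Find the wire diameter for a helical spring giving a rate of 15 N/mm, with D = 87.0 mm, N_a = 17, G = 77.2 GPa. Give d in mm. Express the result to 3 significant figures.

11.5 mm

d = (8D³N_a·k / G)^(1/4) = (8·87.0³·17·15 / (77.2×10³))^0.25
  = (17401)^0.25 = 11.4853 mm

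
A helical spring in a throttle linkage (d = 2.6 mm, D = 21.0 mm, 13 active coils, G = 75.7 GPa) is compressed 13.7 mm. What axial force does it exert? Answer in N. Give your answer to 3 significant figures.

49.2 N

k = Gd⁴/(8D³N_a) = (75.7×10³)(2.6⁴)/(8·21.0³·13) = 3.5917 N/mm
F = k·δ = 3.5917 × 13.7 = 49.206 N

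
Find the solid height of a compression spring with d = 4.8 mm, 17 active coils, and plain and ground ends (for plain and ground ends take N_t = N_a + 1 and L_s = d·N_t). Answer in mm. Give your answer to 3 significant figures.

86.4 mm

plain and ground ends: N_t = N_a + 1 = 17 + 1 = 18
L_s = d·N_t = 4.8 × 18 = 86.4 mm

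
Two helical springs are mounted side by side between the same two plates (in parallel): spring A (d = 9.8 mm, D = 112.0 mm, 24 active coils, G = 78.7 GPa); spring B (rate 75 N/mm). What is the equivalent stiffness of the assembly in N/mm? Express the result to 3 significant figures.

k_A = Gd⁴/(8D³N_a) = (78.7×10³)(9.8⁴)/(8·112.0³·24) = 2.6911 N/mm
Parallel: k_eq = 2.6911 + 75 = 77.691 N/mm

77.7 N/mm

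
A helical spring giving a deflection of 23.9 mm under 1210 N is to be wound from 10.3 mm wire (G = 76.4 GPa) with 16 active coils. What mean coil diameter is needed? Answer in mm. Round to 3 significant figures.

Required rate k = F/δ = 1210/23.9 = 50.628 N/mm
D = (Gd⁴/(8N_a·k))^(1/3) = (76.4×10³·10.3⁴/(8·16·50.628))^(1/3)
  = (132692)^(1/3) = 51.0053 mm

51.0 mm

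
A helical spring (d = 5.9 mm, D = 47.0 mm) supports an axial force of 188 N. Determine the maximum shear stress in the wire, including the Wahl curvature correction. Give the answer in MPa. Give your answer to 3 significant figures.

130 MPa

Spring index C = D/d = 47.0/5.9 = 7.9661
K_W = (4C−1)/(4C−4) + 0.615/C = 30.864/27.864 + 0.0772 = 1.1849
τ₀ = 8FD/(πd³) = 8·188·47.0/(π·5.9³) = 70688/645.22 = 109.56 MPa
τ_max = K·τ₀ = 1.1849 × 109.56 = 129.81 MPa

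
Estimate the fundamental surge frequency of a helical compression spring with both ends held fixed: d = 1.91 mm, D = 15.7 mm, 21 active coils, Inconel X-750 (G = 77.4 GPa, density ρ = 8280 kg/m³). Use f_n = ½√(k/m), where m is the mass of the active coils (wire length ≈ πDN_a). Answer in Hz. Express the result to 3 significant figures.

k = Gd⁴/(8D³N_a) = (77.4×10³)(1.91⁴)/(8·15.7³·21) = 1.5844 N/mm = 1584.4 N/m
Wire length L = πDN_a = π·15.7·21 = 1035.8 mm
m = ρ·(πd²/4)·L = 8280 × 2.8652×10⁻⁶ m² × 1.0358 m = 0.024573 kg
f_n = ½√(k/m) = 0.5·√(1584.4/0.024573) = 0.5·√(64478) = 126.96 Hz

127 Hz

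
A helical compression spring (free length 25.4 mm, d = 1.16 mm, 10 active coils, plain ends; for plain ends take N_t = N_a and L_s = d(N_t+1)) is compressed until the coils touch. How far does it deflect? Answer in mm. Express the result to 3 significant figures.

12.6 mm

N_t = 10; L_s = 1.16·11 = 12.76 mm
δ_solid = L₀ − L_s = 25.4 − 12.76 = 12.64 mm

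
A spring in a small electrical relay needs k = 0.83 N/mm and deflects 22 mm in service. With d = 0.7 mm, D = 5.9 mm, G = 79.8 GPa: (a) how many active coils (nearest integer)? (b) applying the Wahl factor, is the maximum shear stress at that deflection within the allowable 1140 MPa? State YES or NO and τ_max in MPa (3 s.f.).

N_a = Gd⁴/(8D³k) = (79.8×10³)(0.7⁴)/(8·5.9³·0.83) = 14.05 → N_a = 14
Actual rate k = Gd⁴/(8D³·14) = 0.83295 N/mm
Working load F = kδ = 0.83295·22 = 18.325 N
C = 5.9/0.7 = 8.4286; K_W = (4C−1)/(4C−4)+0.615/C = 1.1739
τ_max = K_W·8FD/(πd³) = 1.1739·802.68 = 942.29 MPa
τ_max ≤ 1140 MPa → acceptable

(a) 14 coils; (b) YES, τ_max = 942 MPa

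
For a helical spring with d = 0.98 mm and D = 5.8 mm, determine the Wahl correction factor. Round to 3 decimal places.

C = D/d = 5.8/0.98 = 5.9184
K_W = (4C−1)/(4C−4) + 0.615/C = 22.673/19.673 + 0.1039 = 1.2564

1.256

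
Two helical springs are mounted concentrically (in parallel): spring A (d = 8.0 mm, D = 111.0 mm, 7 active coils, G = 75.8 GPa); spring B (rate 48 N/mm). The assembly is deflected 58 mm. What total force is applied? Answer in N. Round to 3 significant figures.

3020 N

k_A = Gd⁴/(8D³N_a) = (75.8×10³)(8.0⁴)/(8·111.0³·7) = 4.0539 N/mm
Parallel: k_eq = 4.0539 + 48 = 52.054 N/mm
F = k_eq·δ = 52.054·58 = 3019.1 N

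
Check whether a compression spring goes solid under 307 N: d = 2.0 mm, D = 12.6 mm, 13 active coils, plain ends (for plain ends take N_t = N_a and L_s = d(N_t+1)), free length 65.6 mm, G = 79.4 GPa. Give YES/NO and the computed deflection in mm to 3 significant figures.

YES, δ = 50.3 mm

k = Gd⁴/(8D³N_a) = (79.4×10³)(2.0⁴)/(8·12.6³·13) = 6.1065 N/mm
N_t = 13; L_s = 2.0·14 = 28 mm; δ_solid = L₀ − L_s = 65.6 − 28 = 37.6 mm
δ = F/k = 307/6.1065 = 50.274 mm
δ ≥ δ_solid → spring goes solid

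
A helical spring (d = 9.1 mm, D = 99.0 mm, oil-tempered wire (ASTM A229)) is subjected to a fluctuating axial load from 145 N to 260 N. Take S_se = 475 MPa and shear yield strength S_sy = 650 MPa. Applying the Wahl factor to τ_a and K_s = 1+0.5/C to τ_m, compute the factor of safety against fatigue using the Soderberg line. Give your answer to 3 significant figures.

C = D/d = 99.0/9.1 = 10.8791; K_W = (4C−1)/(4C−4)+0.615/C = 1.1324; K_s = 1+0.5/C = 1.0460
F_a = (F_max−F_min)/2 = 57.5 N; F_m = (F_max+F_min)/2 = 202.5 N
τ_a = K_W·8F_aD/(πd³) = 1.1324 × 19.236 = 21.784 MPa
τ_m = K_s·8F_mD/(πd³) = 1.0460 × 67.745 = 70.858 MPa
Soderberg: 1/n_f = τ_a/S_se + τ_m/S_sy = 21.784/475 + 70.858/650 = 0.04586 + 0.10901 = 0.15487
n_f = 1/0.15487 = 6.457

6.46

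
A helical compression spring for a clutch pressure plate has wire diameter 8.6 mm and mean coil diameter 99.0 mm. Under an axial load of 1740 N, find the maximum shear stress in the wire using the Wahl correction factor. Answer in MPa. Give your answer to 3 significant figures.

776 MPa

Spring index C = D/d = 99.0/8.6 = 11.5116
K_W = (4C−1)/(4C−4) + 0.615/C = 45.047/42.047 + 0.0534 = 1.1248
τ₀ = 8FD/(πd³) = 8·1740·99.0/(π·8.6³) = 1.37808e+06/1998.2 = 689.65 MPa
τ_max = K·τ₀ = 1.1248 × 689.65 = 775.7 MPa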